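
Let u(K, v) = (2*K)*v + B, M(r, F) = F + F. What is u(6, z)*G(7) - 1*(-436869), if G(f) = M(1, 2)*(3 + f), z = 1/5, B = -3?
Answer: 436845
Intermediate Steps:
M(r, F) = 2*F
z = 1/5 ≈ 0.20000
u(K, v) = -3 + 2*K*v (u(K, v) = (2*K)*v - 3 = 2*K*v - 3 = -3 + 2*K*v)
G(f) = 12 + 4*f (G(f) = (2*2)*(3 + f) = 4*(3 + f) = 12 + 4*f)
u(6, z)*G(7) - 1*(-436869) = (-3 + 2*6*(1/5))*(12 + 4*7) - 1*(-436869) = (-3 + 12/5)*(12 + 28) + 436869 = -3/5*40 + 436869 = -24 + 436869 = 436845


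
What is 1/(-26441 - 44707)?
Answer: -1/71148 ≈ -1.4055e-5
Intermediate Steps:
1/(-26441 - 44707) = 1/(-71148) = -1/71148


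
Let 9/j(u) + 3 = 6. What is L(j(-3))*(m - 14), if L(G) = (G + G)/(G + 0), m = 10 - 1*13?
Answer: -34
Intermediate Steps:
j(u) = 3 (j(u) = 9/(-3 + 6) = 9/3 = 9*(⅓) = 3)
m = -3 (m = 10 - 13 = -3)
L(G) = 2 (L(G) = (2*G)/G = 2)
L(j(-3))*(m - 14) = 2*(-3 - 14) = 2*(-17) = -34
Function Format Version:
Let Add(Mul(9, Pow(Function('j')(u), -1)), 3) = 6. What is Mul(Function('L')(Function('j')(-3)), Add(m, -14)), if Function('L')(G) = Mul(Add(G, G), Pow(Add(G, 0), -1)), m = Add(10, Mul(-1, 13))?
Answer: -34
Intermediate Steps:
Function('j')(u) = 3 (Function('j')(u) = Mul(9, Pow(Add(-3, 6), -1)) = Mul(9, Pow(3, -1)) = Mul(9, Rational(1, 3)) = 3)
m = -3 (m = Add(10, -13) = -3)
Function('L')(G) = 2 (Function('L')(G) = Mul(Mul(2, G), Pow(G, -1)) = 2)
Mul(Function('L')(Function('j')(-3)), Add(m, -14)) = Mul(2, Add(-3, -14)) = Mul(2, -17) = -34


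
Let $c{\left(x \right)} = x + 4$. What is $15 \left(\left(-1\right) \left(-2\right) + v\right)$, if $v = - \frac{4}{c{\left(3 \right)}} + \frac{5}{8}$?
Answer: $\frac{1725}{56} \approx 30.804$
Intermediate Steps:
$c{\left(x \right)} = 4 + x$
$v = \frac{3}{56}$ ($v = - \frac{4}{4 + 3} + \frac{5}{8} = - \frac{4}{7} + 5 \cdot \frac{1}{8} = \left(-4\right) \frac{1}{7} + \frac{5}{8} = - \frac{4}{7} + \frac{5}{8} = \frac{3}{56} \approx 0.053571$)
$15 \left(\left(-1\right) \left(-2\right) + v\right) = 15 \left(\left(-1\right) \left(-2\right) + \frac{3}{56}\right) = 15 \left(2 + \frac{3}{56}\right) = 15 \cdot \frac{115}{56} = \frac{1725}{56}$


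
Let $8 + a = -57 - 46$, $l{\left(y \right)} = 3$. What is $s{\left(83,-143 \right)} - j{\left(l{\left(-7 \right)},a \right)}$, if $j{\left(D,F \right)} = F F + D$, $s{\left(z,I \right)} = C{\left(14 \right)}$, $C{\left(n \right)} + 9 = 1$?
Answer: $-12332$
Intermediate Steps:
$C{\left(n \right)} = -8$ ($C{\left(n \right)} = -9 + 1 = -8$)
$s{\left(z,I \right)} = -8$
$a = -111$ ($a = -8 - 103 = -111$)
$j{\left(D,F \right)} = D + F^{2}$ ($j{\left(D,F \right)} = F^{2} + D = D + F^{2}$)
$s{\left(83,-143 \right)} - j{\left(l{\left(-7 \right)},a \right)} = -8 - \left(3 + \left(-111\right)^{2}\right) = -8 - \left(3 + 12321\right) = -8 - 12324 = -12332$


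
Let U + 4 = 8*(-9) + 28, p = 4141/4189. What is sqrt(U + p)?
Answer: 7*I*sqrt(16835591)/4189 ≈ 6.8565*I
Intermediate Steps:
p = 4141/4189 (p = 4141*(1/4189) = 4141/4189 ≈ 0.98854)
U = -48 (U = -4 + (8*(-9) + 28) = -4 + (-72 + 28) = -4 - 44 = -48)
sqrt(U + p) = sqrt(-48 + 4141/4189) = sqrt(-196931/4189) = 7*I*sqrt(16835591)/4189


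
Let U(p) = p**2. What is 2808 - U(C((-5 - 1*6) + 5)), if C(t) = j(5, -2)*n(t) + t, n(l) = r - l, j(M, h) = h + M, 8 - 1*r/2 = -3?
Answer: -3276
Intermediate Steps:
r = 22 (r = 16 - 2*(-3) = 16 + 6 = 22)
j(M, h) = M + h
n(l) = 22 - l
C(t) = 66 - 2*t (C(t) = (5 - 2)*(22 - t) + t = 3*(22 - t) + t = (66 - 3*t) + t = 66 - 2*t)
2808 - U(C((-5 - 1*6) + 5)) = 2808 - (66 - 2*((-5 - 1*6) + 5))**2 = 2808 - (66 - 2*((-5 - 6) + 5))**2 = 2808 - (66 - 2*(-11 + 5))**2 = 2808 - (66 - 2*(-6))**2 = 2808 - (66 + 12)**2 = 2808 - 1*78**2 = 2808 - 1*6084 = 2808 - 6084 = -3276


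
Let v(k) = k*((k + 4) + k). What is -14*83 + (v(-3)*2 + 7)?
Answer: -1143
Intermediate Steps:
v(k) = k*(4 + 2*k) (v(k) = k*((4 + k) + k) = k*(4 + 2*k))
-14*83 + (v(-3)*2 + 7) = -14*83 + ((2*(-3)*(2 - 3))*2 + 7) = -1162 + ((2*(-3)*(-1))*2 + 7) = -1162 + (6*2 + 7) = -1162 + (12 + 7) = -1162 + 19 = -1143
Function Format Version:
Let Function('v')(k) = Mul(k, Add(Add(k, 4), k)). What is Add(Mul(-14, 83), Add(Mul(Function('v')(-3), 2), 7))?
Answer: -1143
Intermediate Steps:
Function('v')(k) = Mul(k, Add(4, Mul(2, k))) (Function('v')(k) = Mul(k, Add(Add(4, k), k)) = Mul(k, Add(4, Mul(2, k))))
Add(Mul(-14, 83), Add(Mul(Function('v')(-3), 2), 7)) = Add(Mul(-14, 83), Add(Mul(Mul(2, -3, Add(2, -3)), 2), 7)) = Add(-1162, Add(Mul(Mul(2, -3, -1), 2), 7)) = Add(-1162, Add(Mul(6, 2), 7)) = Add(-1162, Add(12, 7)) = Add(-1162, 19) = -1143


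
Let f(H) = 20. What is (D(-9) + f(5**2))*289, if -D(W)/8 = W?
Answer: 26588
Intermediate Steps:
D(W) = -8*W
(D(-9) + f(5**2))*289 = (-8*(-9) + 20)*289 = (72 + 20)*289 = 92*289 = 26588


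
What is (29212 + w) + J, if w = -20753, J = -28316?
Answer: -19857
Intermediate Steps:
(29212 + w) + J = (29212 - 20753) - 28316 = 8459 - 28316 = -19857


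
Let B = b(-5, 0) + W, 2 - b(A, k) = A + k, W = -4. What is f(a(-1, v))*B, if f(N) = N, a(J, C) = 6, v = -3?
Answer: 18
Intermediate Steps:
b(A, k) = 2 - A - k (b(A, k) = 2 - (A + k) = 2 + (-A - k) = 2 - A - k)
B = 3 (B = (2 - 1*(-5) - 1*0) - 4 = (2 + 5 + 0) - 4 = 7 - 4 = 3)
f(a(-1, v))*B = 6*3 = 18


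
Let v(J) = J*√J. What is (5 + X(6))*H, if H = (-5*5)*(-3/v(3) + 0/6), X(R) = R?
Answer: 275*√3/3 ≈ 158.77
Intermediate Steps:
v(J) = J^(3/2)
H = 25*√3/3 (H = (-5*5)*(-3*√3/9 + 0/6) = -25*(-3*√3/9 + 0*(⅙)) = -25*(-√3/3 + 0) = -(-25)*√3/3 = 25*√3/3 ≈ 14.434)
(5 + X(6))*H = (5 + 6)*(25*√3/3) = 11*(25*√3/3) = 275*√3/3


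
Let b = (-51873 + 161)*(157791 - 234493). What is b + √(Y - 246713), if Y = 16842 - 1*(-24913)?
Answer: 3966413824 + I*√204958 ≈ 3.9664e+9 + 452.72*I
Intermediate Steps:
Y = 41755 (Y = 16842 + 24913 = 41755)
b = 3966413824 (b = -51712*(-76702) = 3966413824)
b + √(Y - 246713) = 3966413824 + √(41755 - 246713) = 3966413824 + √(-204958) = 3966413824 + I*√204958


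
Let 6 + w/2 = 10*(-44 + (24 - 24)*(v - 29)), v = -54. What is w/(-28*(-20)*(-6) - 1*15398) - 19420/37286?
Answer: -82755312/174852697 ≈ -0.47329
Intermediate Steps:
w = -892 (w = -12 + 2*(10*(-44 + (24 - 24)*(-54 - 29))) = -12 + 2*(10*(-44 + 0*(-83))) = -12 + 2*(10*(-44 + 0)) = -12 + 2*(10*(-44)) = -12 + 2*(-440) = -12 - 880 = -892)
w/(-28*(-20)*(-6) - 1*15398) - 19420/37286 = -892/(-28*(-20)*(-6) - 1*15398) - 19420/37286 = -892/(560*(-6) - 15398) - 19420*1/37286 = -892/(-3360 - 15398) - 9710/18643 = -892/(-18758) - 9710/18643 = -892*(-1/18758) - 9710/18643 = 446/9379 - 9710/18643 = -82755312/174852697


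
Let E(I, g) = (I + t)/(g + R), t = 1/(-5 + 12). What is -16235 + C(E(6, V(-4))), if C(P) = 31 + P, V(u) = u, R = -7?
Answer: -1247751/77 ≈ -16205.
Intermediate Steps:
t = ⅐ (t = 1/7 = ⅐ ≈ 0.14286)
E(I, g) = (⅐ + I)/(-7 + g) (E(I, g) = (I + ⅐)/(g - 7) = (⅐ + I)/(-7 + g))
-16235 + C(E(6, V(-4))) = -16235 + (31 + (⅐ + 6)/(-7 - 4)) = -16235 + (31 + (43/7)/(-11)) = -16235 + (31 - 1/11*43/7) = -16235 + (31 - 43/77) = -16235 + 2344/77 = -1247751/77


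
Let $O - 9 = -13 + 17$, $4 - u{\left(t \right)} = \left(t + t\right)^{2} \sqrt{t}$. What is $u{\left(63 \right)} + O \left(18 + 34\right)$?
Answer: $680 - 47628 \sqrt{7} \approx -1.2533 \cdot 10^{5}$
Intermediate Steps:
$u{\left(t \right)} = 4 - 4 t^{\frac{5}{2}}$ ($u{\left(t \right)} = 4 - \left(t + t\right)^{2} \sqrt{t} = 4 - \left(2 t\right)^{2} \sqrt{t} = 4 - 4 t^{2} \sqrt{t} = 4 - 4 t^{\frac{5}{2}}$)
$O = 13$ ($O = 9 + \left(-13 + 17\right) = 9 + 4 = 13$)
$u{\left(63 \right)} + O \left(18 + 34\right) = \left(4 - 4 \cdot 63^{\frac{5}{2}}\right) + 13 \left(18 + 34\right) = \left(4 - 4 \cdot 11907 \sqrt{7}\right) + 13 \cdot 52 = \left(4 - 47628 \sqrt{7}\right) + 676 = 680 - 47628 \sqrt{7}$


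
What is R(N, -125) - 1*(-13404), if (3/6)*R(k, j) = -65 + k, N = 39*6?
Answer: 13742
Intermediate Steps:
N = 234
R(k, j) = -130 + 2*k (R(k, j) = 2*(-65 + k) = -130 + 2*k)
R(N, -125) - 1*(-13404) = (-130 + 2*234) - 1*(-13404) = (-130 + 468) + 13404 = 338 + 13404 = 13742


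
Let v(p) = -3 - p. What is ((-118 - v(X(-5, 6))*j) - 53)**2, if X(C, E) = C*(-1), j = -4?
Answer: 41209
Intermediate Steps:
X(C, E) = -C
((-118 - v(X(-5, 6))*j) - 53)**2 = ((-118 - (-3 - (-1)*(-5))*(-4)) - 53)**2 = ((-118 - (-3 - 1*5)*(-4)) - 53)**2 = ((-118 - (-3 - 5)*(-4)) - 53)**2 = ((-118 - (-8)*(-4)) - 53)**2 = ((-118 - 1*32) - 53)**2 = ((-118 - 32) - 53)**2 = (-150 - 53)**2 = (-203)**2 = 41209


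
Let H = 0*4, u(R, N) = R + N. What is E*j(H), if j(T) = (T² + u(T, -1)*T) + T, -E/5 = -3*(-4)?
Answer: 0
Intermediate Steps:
u(R, N) = N + R
H = 0
E = -60 (E = -(-15)*(-4) = -5*12 = -60)
j(T) = T + T² + T*(-1 + T) (j(T) = (T² + (-1 + T)*T) + T = (T² + T*(-1 + T)) + T = T + T² + T*(-1 + T))
E*j(H) = -120*0² = -120*0 = -60*0 = 0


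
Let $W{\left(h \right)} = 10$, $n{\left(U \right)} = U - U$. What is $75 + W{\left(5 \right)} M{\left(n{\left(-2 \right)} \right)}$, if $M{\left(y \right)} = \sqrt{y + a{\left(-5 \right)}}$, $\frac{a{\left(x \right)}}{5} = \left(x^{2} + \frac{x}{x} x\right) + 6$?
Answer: $75 + 10 \sqrt{130} \approx 189.02$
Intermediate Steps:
$n{\left(U \right)} = 0$
$a{\left(x \right)} = 30 + 5 x + 5 x^{2}$ ($a{\left(x \right)} = 5 \left(\left(x^{2} + \frac{x}{x} x\right) + 6\right) = 5 \left(\left(x^{2} + 1 x\right) + 6\right) = 5 \left(\left(x^{2} + x\right) + 6\right) = 5 \left(\left(x + x^{2}\right) + 6\right) = 5 \left(6 + x + x^{2}\right) = 30 + 5 x + 5 x^{2}$)
$M{\left(y \right)} = \sqrt{130 + y}$ ($M{\left(y \right)} = \sqrt{y + \left(30 + 5 \left(-5\right) + 5 \left(-5\right)^{2}\right)} = \sqrt{y + \left(30 - 25 + 5 \cdot 25\right)} = \sqrt{y + \left(30 - 25 + 125\right)} = \sqrt{y + 130} = \sqrt{130 + y}$)
$75 + W{\left(5 \right)} M{\left(n{\left(-2 \right)} \right)} = 75 + 10 \sqrt{130 + 0} = 75 + 10 \sqrt{130}$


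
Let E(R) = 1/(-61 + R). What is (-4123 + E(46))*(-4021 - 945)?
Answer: 307127236/15 ≈ 2.0475e+7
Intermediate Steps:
(-4123 + E(46))*(-4021 - 945) = (-4123 + 1/(-61 + 46))*(-4021 - 945) = (-4123 + 1/(-15))*(-4966) = (-4123 - 1/15)*(-4966) = -61846/15*(-4966) = 307127236/15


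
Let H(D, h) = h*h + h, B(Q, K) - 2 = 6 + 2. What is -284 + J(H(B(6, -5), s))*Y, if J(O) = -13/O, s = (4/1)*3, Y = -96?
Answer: -276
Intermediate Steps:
B(Q, K) = 10 (B(Q, K) = 2 + (6 + 2) = 2 + 8 = 10)
s = 12 (s = (4*1)*3 = 4*3 = 12)
H(D, h) = h + h² (H(D, h) = h² + h = h + h²)
-284 + J(H(B(6, -5), s))*Y = -284 - 13*1/(12*(1 + 12))*(-96) = -284 - 13/(12*13)*(-96) = -284 - 13/156*(-96) = -284 - 13*1/156*(-96) = -284 - 1/12*(-96) = -284 + 8 = -276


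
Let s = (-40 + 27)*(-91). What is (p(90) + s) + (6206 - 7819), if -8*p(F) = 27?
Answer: -3467/8 ≈ -433.38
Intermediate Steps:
p(F) = -27/8 (p(F) = -⅛*27 = -27/8)
s = 1183 (s = -13*(-91) = 1183)
(p(90) + s) + (6206 - 7819) = (-27/8 + 1183) + (6206 - 7819) = 9437/8 - 1613 = -3467/8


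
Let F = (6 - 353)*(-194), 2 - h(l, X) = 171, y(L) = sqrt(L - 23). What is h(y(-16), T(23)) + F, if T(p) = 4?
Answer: 67149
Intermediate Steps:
y(L) = sqrt(-23 + L)
h(l, X) = -169 (h(l, X) = 2 - 1*171 = 2 - 171 = -169)
F = 67318 (F = -347*(-194) = 67318)
h(y(-16), T(23)) + F = -169 + 67318 = 67149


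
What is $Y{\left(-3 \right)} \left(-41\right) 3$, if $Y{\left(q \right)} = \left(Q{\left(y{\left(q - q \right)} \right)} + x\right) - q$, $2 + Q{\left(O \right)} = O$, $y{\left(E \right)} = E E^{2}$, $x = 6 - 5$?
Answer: $-246$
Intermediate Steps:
$x = 1$
$y{\left(E \right)} = E^{3}$
$Q{\left(O \right)} = -2 + O$
$Y{\left(q \right)} = -1 - q$ ($Y{\left(q \right)} = \left(\left(-2 + \left(q - q\right)^{3}\right) + 1\right) - q = \left(\left(-2 + 0^{3}\right) + 1\right) - q = \left(\left(-2 + 0\right) + 1\right) - q = \left(-2 + 1\right) - q = -1 - q$)
$Y{\left(-3 \right)} \left(-41\right) 3 = \left(-1 - -3\right) \left(-41\right) 3 = \left(-1 + 3\right) \left(-41\right) 3 = 2 \left(-41\right) 3 = \left(-82\right) 3 = -246$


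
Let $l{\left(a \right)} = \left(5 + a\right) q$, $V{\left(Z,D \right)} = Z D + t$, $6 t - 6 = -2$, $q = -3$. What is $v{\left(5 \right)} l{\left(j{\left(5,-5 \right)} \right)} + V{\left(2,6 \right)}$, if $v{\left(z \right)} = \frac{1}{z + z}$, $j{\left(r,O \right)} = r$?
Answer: $\frac{29}{3} \approx 9.6667$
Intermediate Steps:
$t = \frac{2}{3}$ ($t = 1 + \frac{1}{6} \left(-2\right) = 1 - \frac{1}{3} = \frac{2}{3} \approx 0.66667$)
$V{\left(Z,D \right)} = \frac{2}{3} + D Z$ ($V{\left(Z,D \right)} = Z D + \frac{2}{3} = D Z + \frac{2}{3} = \frac{2}{3} + D Z$)
$v{\left(z \right)} = \frac{1}{2 z}$
$l{\left(a \right)} = -15 - 3 a$ ($l{\left(a \right)} = \left(5 + a\right) \left(-3\right) = -15 - 3 a$)
$v{\left(5 \right)} l{\left(j{\left(5,-5 \right)} \right)} + V{\left(2,6 \right)} = \frac{1}{2 \cdot 5} \left(-15 - 15\right) + \left(\frac{2}{3} + 6 \cdot 2\right) = \frac{1}{2} \cdot \frac{1}{5} \left(-15 - 15\right) + \left(\frac{2}{3} + 12\right) = \frac{1}{10} \left(-30\right) + \frac{38}{3} = -3 + \frac{38}{3} = \frac{29}{3}$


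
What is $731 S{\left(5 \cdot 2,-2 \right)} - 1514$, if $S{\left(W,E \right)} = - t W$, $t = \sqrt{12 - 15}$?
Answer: $-1514 - 7310 i \sqrt{3} \approx -1514.0 - 12661.0 i$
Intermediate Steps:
$t = i \sqrt{3}$ ($t = \sqrt{-3} = i \sqrt{3} \approx 1.732 i$)
$S{\left(W,E \right)} = - i W \sqrt{3}$ ($S{\left(W,E \right)} = - i \sqrt{3} W = - i W \sqrt{3}$)
$731 S{\left(5 \cdot 2,-2 \right)} - 1514 = 731 \left(- i 5 \cdot 2 \sqrt{3}\right) - 1514 = 731 \left(\left(-1\right) i 10 \sqrt{3}\right) - 1514 = 731 \left(- 10 i \sqrt{3}\right) - 1514 = - 7310 i \sqrt{3} - 1514 = -1514 - 7310 i \sqrt{3}$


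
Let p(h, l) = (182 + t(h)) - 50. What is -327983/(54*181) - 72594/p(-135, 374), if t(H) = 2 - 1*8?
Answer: -41714423/68418 ≈ -609.70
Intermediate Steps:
t(H) = -6 (t(H) = 2 - 8 = -6)
p(h, l) = 126 (p(h, l) = (182 - 6) - 50 = 176 - 50 = 126)
-327983/(54*181) - 72594/p(-135, 374) = -327983/(54*181) - 72594/126 = -327983/9774 - 72594*1/126 = -327983*1/9774 - 4033/7 = -327983/9774 - 4033/7 = -41714423/68418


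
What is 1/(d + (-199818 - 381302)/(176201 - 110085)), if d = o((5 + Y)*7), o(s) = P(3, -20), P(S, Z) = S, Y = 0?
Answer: -16529/95693 ≈ -0.17273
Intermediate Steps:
o(s) = 3
d = 3
1/(d + (-199818 - 381302)/(176201 - 110085)) = 1/(3 + (-199818 - 381302)/(176201 - 110085)) = 1/(3 - 581120/66116) = 1/(3 - 581120*1/66116) = 1/(3 - 145280/16529) = 1/(-95693/16529) = -16529/95693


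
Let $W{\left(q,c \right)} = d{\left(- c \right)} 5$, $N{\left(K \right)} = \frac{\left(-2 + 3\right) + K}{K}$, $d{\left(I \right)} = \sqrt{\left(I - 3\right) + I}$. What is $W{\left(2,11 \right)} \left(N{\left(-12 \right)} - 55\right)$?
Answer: $- \frac{16225 i}{12} \approx - 1352.1 i$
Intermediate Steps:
$d{\left(I \right)} = \sqrt{-3 + 2 I}$ ($d{\left(I \right)} = \sqrt{\left(-3 + I\right) + I} = \sqrt{-3 + 2 I}$)
$N{\left(K \right)} = \frac{1 + K}{K}$
$W{\left(q,c \right)} = 5 \sqrt{-3 - 2 c}$ ($W{\left(q,c \right)} = \sqrt{-3 + 2 \left(- c\right)} 5 = \sqrt{-3 - 2 c} 5 = 5 \sqrt{-3 - 2 c}$)
$W{\left(2,11 \right)} \left(N{\left(-12 \right)} - 55\right) = 5 \sqrt{-3 - 22} \left(\frac{1 - 12}{-12} - 55\right) = 5 \sqrt{-3 - 22} \left(\left(- \frac{1}{12}\right) \left(-11\right) - 55\right) = 5 \sqrt{-25} \left(\frac{11}{12} - 55\right) = 5 \cdot 5 i \left(- \frac{649}{12}\right) = 25 i \left(- \frac{649}{12}\right) = - \frac{16225 i}{12}$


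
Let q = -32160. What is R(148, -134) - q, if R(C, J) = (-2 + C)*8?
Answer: 33328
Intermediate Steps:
R(C, J) = -16 + 8*C
R(148, -134) - q = (-16 + 8*148) - 1*(-32160) = (-16 + 1184) + 32160 = 1168 + 32160 = 33328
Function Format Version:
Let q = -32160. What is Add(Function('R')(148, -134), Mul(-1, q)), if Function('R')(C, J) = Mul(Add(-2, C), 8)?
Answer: 33328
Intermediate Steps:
Function('R')(C, J) = Add(-16, Mul(8, C))
Add(Function('R')(148, -134), Mul(-1, q)) = Add(Add(-16, Mul(8, 148)), Mul(-1, -32160)) = Add(Add(-16, 1184), 32160) = Add(1168, 32160) = 33328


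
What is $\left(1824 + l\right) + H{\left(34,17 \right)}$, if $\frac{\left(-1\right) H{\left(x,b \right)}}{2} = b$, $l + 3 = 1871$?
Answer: $3658$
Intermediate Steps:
$l = 1868$ ($l = -3 + 1871 = 1868$)
$H{\left(x,b \right)} = - 2 b$
$\left(1824 + l\right) + H{\left(34,17 \right)} = \left(1824 + 1868\right) - 34 = 3692 - 34 = 3658$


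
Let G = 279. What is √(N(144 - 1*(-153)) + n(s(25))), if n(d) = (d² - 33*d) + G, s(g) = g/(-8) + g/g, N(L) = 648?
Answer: √64105/8 ≈ 31.649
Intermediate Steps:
s(g) = 1 - g/8 (s(g) = g*(-⅛) + 1 = -g/8 + 1 = 1 - g/8)
n(d) = 279 + d² - 33*d (n(d) = (d² - 33*d) + 279 = 279 + d² - 33*d)
√(N(144 - 1*(-153)) + n(s(25))) = √(648 + (279 + (1 - ⅛*25)² - 33*(1 - ⅛*25))) = √(648 + (279 + (1 - 25/8)² - 33*(1 - 25/8))) = √(648 + (279 + (-17/8)² - 33*(-17/8))) = √(648 + (279 + 289/64 + 561/8)) = √(648 + 22633/64) = √(64105/64) = √64105/8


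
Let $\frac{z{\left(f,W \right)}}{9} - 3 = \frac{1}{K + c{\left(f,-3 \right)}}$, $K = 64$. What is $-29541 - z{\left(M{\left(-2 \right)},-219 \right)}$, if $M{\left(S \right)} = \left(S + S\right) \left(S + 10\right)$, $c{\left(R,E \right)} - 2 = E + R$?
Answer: $- \frac{916617}{31} \approx -29568.0$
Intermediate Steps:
$c{\left(R,E \right)} = 2 + E + R$ ($c{\left(R,E \right)} = 2 + \left(E + R\right) = 2 + E + R$)
$M{\left(S \right)} = 2 S \left(10 + S\right)$
$z{\left(f,W \right)} = 27 + \frac{9}{63 + f}$ ($z{\left(f,W \right)} = 27 + \frac{9}{64 + \left(2 - 3 + f\right)} = 27 + \frac{9}{64 + \left(-1 + f\right)} = 27 + \frac{9}{63 + f}$)
$-29541 - z{\left(M{\left(-2 \right)},-219 \right)} = -29541 - \frac{9 \left(190 + 3 \cdot 2 \left(-2\right) \left(10 - 2\right)\right)}{63 + 2 \left(-2\right) \left(10 - 2\right)} = -29541 - \frac{9 \left(190 + 3 \cdot 2 \left(-2\right) 8\right)}{63 + 2 \left(-2\right) 8} = -29541 - \frac{9 \left(190 + 3 \left(-32\right)\right)}{63 - 32} = -29541 - \frac{9 \left(190 - 96\right)}{31} = -29541 - 9 \cdot \frac{1}{31} \cdot 94 = -29541 - \frac{846}{31} = - \frac{916617}{31}$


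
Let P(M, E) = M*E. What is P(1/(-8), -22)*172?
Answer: 473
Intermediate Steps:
P(M, E) = E*M
P(1/(-8), -22)*172 = -22/(-8)*172 = -22*(-⅛)*172 = (11/4)*172 = 473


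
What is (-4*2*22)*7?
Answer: -1232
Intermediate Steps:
(-4*2*22)*7 = -8*22*7 = -176*7 = -1232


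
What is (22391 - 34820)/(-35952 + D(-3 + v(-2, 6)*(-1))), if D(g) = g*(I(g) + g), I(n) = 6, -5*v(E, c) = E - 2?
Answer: 310725/899009 ≈ 0.34563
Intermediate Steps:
v(E, c) = ⅖ - E/5 (v(E, c) = -(E - 2)/5 = -(-2 + E)/5 = ⅖ - E/5)
D(g) = g*(6 + g)
(22391 - 34820)/(-35952 + D(-3 + v(-2, 6)*(-1))) = (22391 - 34820)/(-35952 + (-3 + (⅖ - ⅕*(-2))*(-1))*(6 + (-3 + (⅖ - ⅕*(-2))*(-1)))) = -12429/(-35952 + (-3 + (⅖ + ⅖)*(-1))*(6 + (-3 + (⅖ + ⅖)*(-1)))) = -12429/(-35952 + (-3 + (⅘)*(-1))*(6 + (-3 + (⅘)*(-1)))) = -12429/(-35952 + (-3 - ⅘)*(6 + (-3 - ⅘))) = -12429/(-35952 - 19*(6 - 19/5)/5) = -12429/(-35952 - 19/5*11/5) = -12429/(-35952 - 209/25) = -12429/(-899009/25) = -12429*(-25/899009) = 310725/899009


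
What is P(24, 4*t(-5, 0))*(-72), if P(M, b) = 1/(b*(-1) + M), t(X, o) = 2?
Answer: -9/2 ≈ -4.5000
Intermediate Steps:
P(M, b) = 1/(M - b) (P(M, b) = 1/(-b + M) = 1/(M - b))
P(24, 4*t(-5, 0))*(-72) = -72/(24 - 4*2) = -72/(24 - 1*8) = -72/(24 - 8) = -72/16 = (1/16)*(-72) = -9/2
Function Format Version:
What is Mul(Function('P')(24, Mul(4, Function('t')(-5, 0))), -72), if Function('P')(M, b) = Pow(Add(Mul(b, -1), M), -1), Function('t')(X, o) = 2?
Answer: Rational(-9, 2) ≈ -4.5000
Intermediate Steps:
Function('P')(M, b) = Pow(Add(M, Mul(-1, b)), -1) (Function('P')(M, b) = Pow(Add(Mul(-1, b), M), -1) = Pow(Add(M, Mul(-1, b)), -1))
Mul(Function('P')(24, Mul(4, Function('t')(-5, 0))), -72) = Mul(Pow(Add(24, Mul(-1, Mul(4, 2))), -1), -72) = Mul(Pow(Add(24, Mul(-1, 8)), -1), -72) = Mul(Pow(Add(24, -8), -1), -72) = Mul(Pow(16, -1), -72) = Mul(Rational(1, 16), -72) = Rational(-9, 2)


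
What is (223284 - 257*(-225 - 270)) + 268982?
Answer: 619481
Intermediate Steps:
(223284 - 257*(-225 - 270)) + 268982 = (223284 - 257*(-495)) + 268982 = (223284 + 127215) + 268982 = 350499 + 268982 = 619481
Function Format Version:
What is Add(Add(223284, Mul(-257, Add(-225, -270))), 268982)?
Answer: 619481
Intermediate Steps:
Add(Add(223284, Mul(-257, Add(-225, -270))), 268982) = Add(Add(223284, Mul(-257, -495)), 268982) = Add(Add(223284, 127215), 268982) = Add(350499, 268982) = 619481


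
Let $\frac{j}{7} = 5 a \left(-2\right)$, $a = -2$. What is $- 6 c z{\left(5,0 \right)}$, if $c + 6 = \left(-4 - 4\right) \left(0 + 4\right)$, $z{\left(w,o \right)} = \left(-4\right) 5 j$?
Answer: $-638400$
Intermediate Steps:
$j = 140$ ($j = 7 \cdot 5 \left(-2\right) \left(-2\right) = 7 \left(\left(-10\right) \left(-2\right)\right) = 7 \cdot 20 = 140$)
$z{\left(w,o \right)} = -2800$ ($z{\left(w,o \right)} = \left(-4\right) 5 \cdot 140 = \left(-20\right) 140 = -2800$)
$c = -38$ ($c = -6 + \left(-4 - 4\right) \left(0 + 4\right) = -6 - 32 = -38$)
$- 6 c z{\left(5,0 \right)} = \left(-6\right) \left(-38\right) \left(-2800\right) = 228 \left(-2800\right) = -638400$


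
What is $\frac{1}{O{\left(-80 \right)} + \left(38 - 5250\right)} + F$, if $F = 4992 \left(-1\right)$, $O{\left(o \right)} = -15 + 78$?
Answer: $- \frac{25703809}{5149} \approx -4992.0$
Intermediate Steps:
$O{\left(o \right)} = 63$
$F = -4992$
$\frac{1}{O{\left(-80 \right)} + \left(38 - 5250\right)} + F = \frac{1}{63 + \left(38 - 5250\right)} - 4992 = \frac{1}{63 - 5212} - 4992 = \frac{1}{-5149} - 4992 = - \frac{1}{5149} - 4992 = - \frac{25703809}{5149}$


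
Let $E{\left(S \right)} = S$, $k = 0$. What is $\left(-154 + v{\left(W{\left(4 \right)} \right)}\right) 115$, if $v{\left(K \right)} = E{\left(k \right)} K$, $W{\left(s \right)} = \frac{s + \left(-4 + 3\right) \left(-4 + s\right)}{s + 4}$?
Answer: $-17710$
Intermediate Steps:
$W{\left(s \right)} = \frac{4}{4 + s}$ ($W{\left(s \right)} = \frac{s - \left(-4 + s\right)}{4 + s} = \frac{4}{4 + s}$)
$v{\left(K \right)} = 0$ ($v{\left(K \right)} = 0 K = 0$)
$\left(-154 + v{\left(W{\left(4 \right)} \right)}\right) 115 = \left(-154 + 0\right) 115 = \left(-154\right) 115 = -17710$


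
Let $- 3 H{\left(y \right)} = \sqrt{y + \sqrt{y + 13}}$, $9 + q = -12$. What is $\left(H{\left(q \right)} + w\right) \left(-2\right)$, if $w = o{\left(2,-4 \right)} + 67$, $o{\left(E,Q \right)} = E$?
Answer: $-138 + \frac{2 \sqrt{-21 + 2 i \sqrt{2}}}{3} \approx -137.79 + 3.0619 i$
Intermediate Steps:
$q = -21$ ($q = -9 - 12 = -21$)
$H{\left(y \right)} = - \frac{\sqrt{y + \sqrt{13 + y}}}{3}$ ($H{\left(y \right)} = - \frac{\sqrt{y + \sqrt{y + 13}}}{3} = - \frac{\sqrt{y + \sqrt{13 + y}}}{3}$)
$w = 69$ ($w = 2 + 67 = 69$)
$\left(H{\left(q \right)} + w\right) \left(-2\right) = \left(- \frac{\sqrt{-21 + \sqrt{13 - 21}}}{3} + 69\right) \left(-2\right) = \left(- \frac{\sqrt{-21 + \sqrt{-8}}}{3} + 69\right) \left(-2\right) = \left(- \frac{\sqrt{-21 + 2 i \sqrt{2}}}{3} + 69\right) \left(-2\right) = \left(69 - \frac{\sqrt{-21 + 2 i \sqrt{2}}}{3}\right) \left(-2\right) = -138 + \frac{2 \sqrt{-21 + 2 i \sqrt{2}}}{3}$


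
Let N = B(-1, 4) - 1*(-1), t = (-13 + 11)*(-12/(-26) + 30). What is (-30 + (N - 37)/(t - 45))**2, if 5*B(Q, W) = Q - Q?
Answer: 20593444/23409 ≈ 879.72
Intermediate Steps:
B(Q, W) = 0 (B(Q, W) = (Q - Q)/5 = (1/5)*0 = 0)
t = -792/13 (t = -2*(-12*(-1/26) + 30) = -2*(6/13 + 30) = -2*396/13 = -792/13 ≈ -60.923)
N = 1 (N = 0 - 1*(-1) = 0 + 1 = 1)
(-30 + (N - 37)/(t - 45))**2 = (-30 + (1 - 37)/(-792/13 - 45))**2 = (-30 - 36/(-1377/13))**2 = (-30 - 36*(-13/1377))**2 = (-30 + 52/153)**2 = (-4538/153)**2 = 20593444/23409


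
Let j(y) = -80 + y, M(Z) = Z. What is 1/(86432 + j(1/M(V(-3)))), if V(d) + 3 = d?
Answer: 6/518111 ≈ 1.1581e-5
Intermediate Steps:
V(d) = -3 + d
1/(86432 + j(1/M(V(-3)))) = 1/(86432 + (-80 + 1/(-3 - 3))) = 1/(86432 + (-80 + 1/(-6))) = 1/(86432 + (-80 - ⅙)) = 1/(86432 - 481/6) = 1/(518111/6) = 6/518111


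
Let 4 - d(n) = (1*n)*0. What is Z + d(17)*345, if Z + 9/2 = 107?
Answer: 2965/2 ≈ 1482.5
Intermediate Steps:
Z = 205/2 (Z = -9/2 + 107 = 205/2 ≈ 102.50)
d(n) = 4 (d(n) = 4 - 1*n*0 = 4 - n*0 = 4 - 1*0 = 4 + 0 = 4)
Z + d(17)*345 = 205/2 + 4*345 = 205/2 + 1380 = 2965/2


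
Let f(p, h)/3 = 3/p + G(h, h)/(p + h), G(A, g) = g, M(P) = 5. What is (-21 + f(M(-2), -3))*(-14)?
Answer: 1659/5 ≈ 331.80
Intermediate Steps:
f(p, h) = 9/p + 3*h/(h + p) (f(p, h) = 3*(3/p + h/(p + h)) = 3*(3/p + h/(h + p)) = 9/p + 3*h/(h + p))
(-21 + f(M(-2), -3))*(-14) = (-21 + 3*(3*(-3) + 3*5 - 3*5)/(5*(-3 + 5)))*(-14) = (-21 + 3*(⅕)*(-9 + 15 - 15)/2)*(-14) = (-21 + 3*(⅕)*(½)*(-9))*(-14) = (-21 - 27/10)*(-14) = -237/10*(-14) = 1659/5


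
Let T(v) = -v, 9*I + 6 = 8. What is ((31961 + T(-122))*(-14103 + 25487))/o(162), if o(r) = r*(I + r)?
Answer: 45654109/3285 ≈ 13898.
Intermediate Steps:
I = 2/9 (I = -⅔ + (⅑)*8 = -⅔ + 8/9 = 2/9 ≈ 0.22222)
o(r) = r*(2/9 + r)
((31961 + T(-122))*(-14103 + 25487))/o(162) = ((31961 - 1*(-122))*(-14103 + 25487))/(((⅑)*162*(2 + 9*162))) = ((31961 + 122)*11384)/(((⅑)*162*(2 + 1458))) = (32083*11384)/(((⅑)*162*1460)) = 365232872/26280 = 365232872*(1/26280) = 45654109/3285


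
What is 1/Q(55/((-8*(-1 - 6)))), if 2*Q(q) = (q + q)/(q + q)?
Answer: 2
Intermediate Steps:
Q(q) = ½ (Q(q) = ((q + q)/(q + q))/2 = ((2*q)/((2*q)))/2 = ((2*q)*(1/(2*q)))/2 = (½)*1 = ½)
1/Q(55/((-8*(-1 - 6)))) = 1/(½) = 2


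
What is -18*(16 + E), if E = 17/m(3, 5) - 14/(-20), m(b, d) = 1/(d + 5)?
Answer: -16803/5 ≈ -3360.6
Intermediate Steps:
m(b, d) = 1/(5 + d)
E = 1707/10 (E = 17/(1/(5 + 5)) - 14/(-20) = 17/(1/10) - 14*(-1/20) = 17/(⅒) + 7/10 = 17*10 + 7/10 = 170 + 7/10 = 1707/10 ≈ 170.70)
-18*(16 + E) = -18*(16 + 1707/10) = -18*1867/10 = -16803/5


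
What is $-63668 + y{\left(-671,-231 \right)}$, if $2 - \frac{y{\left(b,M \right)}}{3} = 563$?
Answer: $-65351$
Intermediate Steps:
$y{\left(b,M \right)} = -1683$ ($y{\left(b,M \right)} = 6 - 1689 = -1683$)
$-63668 + y{\left(-671,-231 \right)} = -63668 - 1683 = -65351$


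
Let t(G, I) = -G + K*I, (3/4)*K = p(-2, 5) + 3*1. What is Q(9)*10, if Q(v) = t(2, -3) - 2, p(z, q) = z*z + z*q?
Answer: 80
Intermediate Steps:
p(z, q) = z² + q*z
K = -4 (K = 4*(-2*(5 - 2) + 3*1)/3 = 4*(-2*3 + 3)/3 = 4*(-6 + 3)/3 = (4/3)*(-3) = -4)
t(G, I) = -G - 4*I
Q(v) = 8 (Q(v) = (-1*2 - 4*(-3)) - 2 = (-2 + 12) - 2 = 10 - 2 = 8)
Q(9)*10 = 8*10 = 80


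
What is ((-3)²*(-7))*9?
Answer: -567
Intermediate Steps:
((-3)²*(-7))*9 = (9*(-7))*9 = -63*9 = -567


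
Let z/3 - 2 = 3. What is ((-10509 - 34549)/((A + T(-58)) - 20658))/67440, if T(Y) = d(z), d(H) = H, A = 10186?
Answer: 22529/352610040 ≈ 6.3892e-5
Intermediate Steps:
z = 15 (z = 6 + 3*3 = 6 + 9 = 15)
T(Y) = 15
((-10509 - 34549)/((A + T(-58)) - 20658))/67440 = ((-10509 - 34549)/((10186 + 15) - 20658))/67440 = -45058/(10201 - 20658)*(1/67440) = -45058/(-10457)*(1/67440) = -45058*(-1/10457)*(1/67440) = (45058/10457)*(1/67440) = 22529/352610040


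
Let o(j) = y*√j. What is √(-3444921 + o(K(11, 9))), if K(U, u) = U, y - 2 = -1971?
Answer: √(-3444921 - 1969*√11) ≈ 1857.8*I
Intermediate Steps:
y = -1969 (y = 2 - 1971 = -1969)
o(j) = -1969*√j
√(-3444921 + o(K(11, 9))) = √(-3444921 - 1969*√11)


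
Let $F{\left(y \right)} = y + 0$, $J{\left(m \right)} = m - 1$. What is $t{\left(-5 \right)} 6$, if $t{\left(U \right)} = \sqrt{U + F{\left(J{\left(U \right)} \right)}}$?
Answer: $6 i \sqrt{11} \approx 19.9 i$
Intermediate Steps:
$J{\left(m \right)} = -1 + m$ ($J{\left(m \right)} = m - 1 = -1 + m$)
$F{\left(y \right)} = y$
$t{\left(U \right)} = \sqrt{-1 + 2 U}$ ($t{\left(U \right)} = \sqrt{U + \left(-1 + U\right)} = \sqrt{-1 + 2 U}$)
$t{\left(-5 \right)} 6 = \sqrt{-1 + 2 \left(-5\right)} 6 = \sqrt{-1 - 10} \cdot 6 = \sqrt{-11} \cdot 6 = i \sqrt{11} \cdot 6 = 6 i \sqrt{11}$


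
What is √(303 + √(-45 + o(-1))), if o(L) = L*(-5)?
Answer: √(303 + 2*I*√10) ≈ 17.408 + 0.1817*I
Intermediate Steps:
o(L) = -5*L
√(303 + √(-45 + o(-1))) = √(303 + √(-45 - 5*(-1))) = √(303 + √(-45 + 5)) = √(303 + √(-40)) = √(303 + 2*I*√10)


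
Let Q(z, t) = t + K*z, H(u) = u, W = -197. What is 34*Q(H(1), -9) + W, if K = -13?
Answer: -945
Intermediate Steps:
Q(z, t) = t - 13*z
34*Q(H(1), -9) + W = 34*(-9 - 13*1) - 197 = 34*(-9 - 13) - 197 = 34*(-22) - 197 = -748 - 197 = -945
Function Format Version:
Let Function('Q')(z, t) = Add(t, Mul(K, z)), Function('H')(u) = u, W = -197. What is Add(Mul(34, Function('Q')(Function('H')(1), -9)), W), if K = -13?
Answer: -945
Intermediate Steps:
Function('Q')(z, t) = Add(t, Mul(-13, z))
Add(Mul(34, Function('Q')(Function('H')(1), -9)), W) = Add(Mul(34, Add(-9, Mul(-13, 1))), -197) = Add(Mul(34, Add(-9, -13)), -197) = Add(Mul(34, -22), -197) = Add(-748, -197) = -945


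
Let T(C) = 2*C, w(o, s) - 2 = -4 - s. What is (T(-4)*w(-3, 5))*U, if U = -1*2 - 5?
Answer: -392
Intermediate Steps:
w(o, s) = -2 - s (w(o, s) = 2 + (-4 - s) = -2 - s)
U = -7 (U = -2 - 5 = -7)
(T(-4)*w(-3, 5))*U = ((2*(-4))*(-2 - 1*5))*(-7) = -8*(-2 - 5)*(-7) = -8*(-7)*(-7) = 56*(-7) = -392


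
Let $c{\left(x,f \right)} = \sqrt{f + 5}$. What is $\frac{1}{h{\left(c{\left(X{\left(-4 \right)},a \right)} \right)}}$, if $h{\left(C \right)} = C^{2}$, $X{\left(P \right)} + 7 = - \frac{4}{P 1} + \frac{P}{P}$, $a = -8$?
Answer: $- \frac{1}{3} \approx -0.33333$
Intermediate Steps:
$X{\left(P \right)} = -6 - \frac{4}{P}$ ($X{\left(P \right)} = -7 - \left(\frac{4}{P} - \frac{P}{P}\right) = -7 + \left(- \frac{4}{P} + 1\right) = -7 + \left(1 - \frac{4}{P}\right) = -6 - \frac{4}{P}$)
$c{\left(x,f \right)} = \sqrt{5 + f}$
$\frac{1}{h{\left(c{\left(X{\left(-4 \right)},a \right)} \right)}} = \frac{1}{\left(\sqrt{5 - 8}\right)^{2}} = \frac{1}{\left(\sqrt{-3}\right)^{2}} = \frac{1}{\left(i \sqrt{3}\right)^{2}} = \frac{1}{-3} = - \frac{1}{3}$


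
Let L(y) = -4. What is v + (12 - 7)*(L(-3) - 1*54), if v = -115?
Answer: -405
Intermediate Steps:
v + (12 - 7)*(L(-3) - 1*54) = -115 + (12 - 7)*(-4 - 1*54) = -115 + 5*(-4 - 54) = -115 + 5*(-58) = -115 - 290 = -405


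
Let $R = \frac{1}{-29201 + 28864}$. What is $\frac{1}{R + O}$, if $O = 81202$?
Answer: $\frac{337}{27365073} \approx 1.2315 \cdot 10^{-5}$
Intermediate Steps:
$R = - \frac{1}{337}$ ($R = \frac{1}{-337} = - \frac{1}{337} \approx -0.0029674$)
$\frac{1}{R + O} = \frac{1}{- \frac{1}{337} + 81202} = \frac{1}{\frac{27365073}{337}} = \frac{337}{27365073}$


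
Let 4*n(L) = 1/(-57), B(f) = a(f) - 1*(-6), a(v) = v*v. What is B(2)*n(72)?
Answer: -5/114 ≈ -0.043860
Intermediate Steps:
a(v) = v**2
B(f) = 6 + f**2 (B(f) = f**2 - 1*(-6) = f**2 + 6 = 6 + f**2)
n(L) = -1/228 (n(L) = (1/4)/(-57) = (1/4)*(-1/57) = -1/228)
B(2)*n(72) = (6 + 2**2)*(-1/228) = (6 + 4)*(-1/228) = 10*(-1/228) = -5/114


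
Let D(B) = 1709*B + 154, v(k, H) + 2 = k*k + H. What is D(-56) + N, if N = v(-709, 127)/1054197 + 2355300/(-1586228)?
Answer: -13315007460138511/139349733243 ≈ -95551.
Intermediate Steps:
v(k, H) = -2 + H + k² (v(k, H) = -2 + (k*k + H) = -2 + (k² + H) = -2 + (H + k²) = -2 + H + k²)
D(B) = 154 + 1709*B
N = -140448769861/139349733243 (N = (-2 + 127 + (-709)²)/1054197 + 2355300/(-1586228) = (-2 + 127 + 502681)*(1/1054197) + 2355300*(-1/1586228) = 502806*(1/1054197) - 588825/396557 = 167602/351399 - 588825/396557 = -140448769861/139349733243 ≈ -1.0079)
D(-56) + N = (154 + 1709*(-56)) - 140448769861/139349733243 = (154 - 95704) - 140448769861/139349733243 = -95550 - 140448769861/139349733243 = -13315007460138511/139349733243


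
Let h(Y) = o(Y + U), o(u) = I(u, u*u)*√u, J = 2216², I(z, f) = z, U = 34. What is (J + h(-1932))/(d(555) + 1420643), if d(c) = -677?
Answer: 2455328/709983 - 949*I*√1898/709983 ≈ 3.4583 - 0.058233*I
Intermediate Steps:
J = 4910656
o(u) = u^(3/2) (o(u) = u*√u = u^(3/2))
h(Y) = (34 + Y)^(3/2) (h(Y) = (Y + 34)^(3/2) = (34 + Y)^(3/2))
(J + h(-1932))/(d(555) + 1420643) = (4910656 + (34 - 1932)^(3/2))/(-677 + 1420643) = (4910656 + (-1898)^(3/2))/1419966 = (4910656 - 1898*I*√1898)*(1/1419966) = 2455328/709983 - 949*I*√1898/709983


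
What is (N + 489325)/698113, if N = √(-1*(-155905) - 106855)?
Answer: 489325/698113 + 15*√218/698113 ≈ 0.70124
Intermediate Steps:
N = 15*√218 (N = √(155905 - 106855) = √49050 = 15*√218 ≈ 221.47)
(N + 489325)/698113 = (15*√218 + 489325)/698113 = (489325 + 15*√218)*(1/698113) = 489325/698113 + 15*√218/698113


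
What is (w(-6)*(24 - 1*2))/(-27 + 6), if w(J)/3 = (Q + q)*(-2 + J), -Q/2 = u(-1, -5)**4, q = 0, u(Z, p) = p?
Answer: -220000/7 ≈ -31429.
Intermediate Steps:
Q = -1250 (Q = -2*(-5)**4 = -2*625 = -1250)
w(J) = 7500 - 3750*J (w(J) = 3*((-1250 + 0)*(-2 + J)) = 3*(-1250*(-2 + J)) = 3*(2500 - 1250*J) = 7500 - 3750*J)
(w(-6)*(24 - 1*2))/(-27 + 6) = ((7500 - 3750*(-6))*(24 - 1*2))/(-27 + 6) = ((7500 + 22500)*(24 - 2))/(-21) = (30000*22)*(-1/21) = 660000*(-1/21) = -220000/7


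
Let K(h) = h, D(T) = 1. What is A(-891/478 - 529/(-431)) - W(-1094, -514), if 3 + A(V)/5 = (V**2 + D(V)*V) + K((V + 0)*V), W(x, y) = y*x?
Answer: -5966802955908186/10610854081 ≈ -5.6233e+5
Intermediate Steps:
W(x, y) = x*y
A(V) = -15 + 5*V + 10*V**2 (A(V) = -15 + 5*((V**2 + 1*V) + (V + 0)*V) = -15 + 5*((V**2 + V) + V*V) = -15 + 5*((V + V**2) + V**2) = -15 + 5*(V + 2*V**2) = -15 + (5*V + 10*V**2) = -15 + 5*V + 10*V**2)
A(-891/478 - 529/(-431)) - W(-1094, -514) = (-15 + 5*(-891/478 - 529/(-431)) + 10*(-891/478 - 529/(-431))**2) - (-1094)*(-514) = (-15 + 5*(-891*1/478 - 529*(-1/431)) + 10*(-891*1/478 - 529*(-1/431))**2) - 1*562316 = (-15 + 5*(-891/478 + 529/431) + 10*(-891/478 + 529/431)**2) - 562316 = (-15 + 5*(-131159/206018) + 10*(-131159/206018)**2) - 562316 = (-15 - 655795/206018 + 10*(17202683281/42443416324)) - 562316 = (-15 - 655795/206018 + 86013416405/21221708162) - 562316 = -149932496590/10610854081 - 562316 = -5966802955908186/10610854081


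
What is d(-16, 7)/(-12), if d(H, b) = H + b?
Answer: 3/4 ≈ 0.75000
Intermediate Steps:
d(-16, 7)/(-12) = (-16 + 7)/(-12) = -1/12*(-9) = 3/4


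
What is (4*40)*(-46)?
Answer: -7360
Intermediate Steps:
(4*40)*(-46) = 160*(-46) = -7360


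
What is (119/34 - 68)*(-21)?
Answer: 2709/2 ≈ 1354.5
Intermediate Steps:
(119/34 - 68)*(-21) = (119*(1/34) - 68)*(-21) = (7/2 - 68)*(-21) = -129/2*(-21) = 2709/2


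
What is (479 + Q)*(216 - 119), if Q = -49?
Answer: 41710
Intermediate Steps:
(479 + Q)*(216 - 119) = (479 - 49)*(216 - 119) = 430*97 = 41710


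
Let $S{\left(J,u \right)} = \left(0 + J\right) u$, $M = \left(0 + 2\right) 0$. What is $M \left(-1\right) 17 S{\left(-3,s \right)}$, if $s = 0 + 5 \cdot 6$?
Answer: $0$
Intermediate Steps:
$s = 30$ ($s = 0 + 30 = 30$)
$M = 0$ ($M = 2 \cdot 0 = 0$)
$S{\left(J,u \right)} = J u$
$M \left(-1\right) 17 S{\left(-3,s \right)} = 0 \left(-1\right) 17 \left(\left(-3\right) 30\right) = 0 \cdot 17 \left(-90\right) = 0 \left(-90\right) = 0$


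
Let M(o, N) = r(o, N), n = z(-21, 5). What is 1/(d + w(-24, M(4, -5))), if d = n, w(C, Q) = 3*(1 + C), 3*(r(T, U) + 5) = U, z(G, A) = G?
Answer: -1/90 ≈ -0.011111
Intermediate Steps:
r(T, U) = -5 + U/3
n = -21
M(o, N) = -5 + N/3
w(C, Q) = 3 + 3*C
d = -21
1/(d + w(-24, M(4, -5))) = 1/(-21 + (3 + 3*(-24))) = 1/(-21 + (3 - 72)) = 1/(-21 - 69) = 1/(-90) = -1/90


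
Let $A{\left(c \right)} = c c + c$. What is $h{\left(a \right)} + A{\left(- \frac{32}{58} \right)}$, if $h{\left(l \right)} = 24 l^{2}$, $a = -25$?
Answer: $\frac{12614792}{841} \approx 15000.0$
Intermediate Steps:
$A{\left(c \right)} = c + c^{2}$ ($A{\left(c \right)} = c^{2} + c = c + c^{2}$)
$h{\left(a \right)} + A{\left(- \frac{32}{58} \right)} = 24 \left(-25\right)^{2} + - \frac{32}{58} \left(1 - \frac{32}{58}\right) = 24 \cdot 625 + \left(-32\right) \frac{1}{58} \left(1 - \frac{16}{29}\right) = 15000 - \frac{16 \left(1 - \frac{16}{29}\right)}{29} = 15000 - \frac{208}{841} = \frac{12614792}{841}$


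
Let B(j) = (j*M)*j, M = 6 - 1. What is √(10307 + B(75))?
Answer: 4*√2402 ≈ 196.04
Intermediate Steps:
M = 5
B(j) = 5*j² (B(j) = (j*5)*j = (5*j)*j = 5*j²)
√(10307 + B(75)) = √(10307 + 5*75²) = √(10307 + 5*5625) = √(10307 + 28125) = √38432 = 4*√2402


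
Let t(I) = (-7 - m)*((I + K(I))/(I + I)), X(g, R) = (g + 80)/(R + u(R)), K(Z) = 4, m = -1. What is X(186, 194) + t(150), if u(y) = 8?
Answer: -4452/2525 ≈ -1.7632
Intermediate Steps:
X(g, R) = (80 + g)/(8 + R) (X(g, R) = (g + 80)/(R + 8) = (80 + g)/(8 + R))
t(I) = -3*(4 + I)/I (t(I) = (-7 - 1*(-1))*((I + 4)/(I + I)) = (-7 + 1)*((4 + I)/((2*I))) = -6*(4 + I)*1/(2*I) = -3*(4 + I)/I)
X(186, 194) + t(150) = (80 + 186)/(8 + 194) + (-3 - 12/150) = 266/202 + (-3 - 12*1/150) = (1/202)*266 + (-3 - 2/25) = 133/101 - 77/25 = -4452/2525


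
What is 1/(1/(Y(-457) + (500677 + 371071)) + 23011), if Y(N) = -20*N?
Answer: 880888/20270113769 ≈ 4.3457e-5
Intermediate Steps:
1/(1/(Y(-457) + (500677 + 371071)) + 23011) = 1/(1/(-20*(-457) + (500677 + 371071)) + 23011) = 1/(1/(9140 + 871748) + 23011) = 1/(1/880888 + 23011) = 1/(20270113769/880888) = 880888/20270113769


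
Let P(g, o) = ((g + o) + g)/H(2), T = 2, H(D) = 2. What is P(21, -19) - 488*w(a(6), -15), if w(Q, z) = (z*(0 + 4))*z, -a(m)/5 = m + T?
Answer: -878377/2 ≈ -4.3919e+5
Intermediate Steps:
a(m) = -10 - 5*m (a(m) = -5*(m + 2) = -5*(2 + m) = -10 - 5*m)
P(g, o) = g + o/2 (P(g, o) = ((g + o) + g)/2 = (o + 2*g)*(½) = g + o/2)
w(Q, z) = 4*z² (w(Q, z) = (z*4)*z = (4*z)*z = 4*z²)
P(21, -19) - 488*w(a(6), -15) = (21 + (½)*(-19)) - 1952*(-15)² = (21 - 19/2) - 1952*225 = 23/2 - 488*900 = 23/2 - 439200 = -878377/2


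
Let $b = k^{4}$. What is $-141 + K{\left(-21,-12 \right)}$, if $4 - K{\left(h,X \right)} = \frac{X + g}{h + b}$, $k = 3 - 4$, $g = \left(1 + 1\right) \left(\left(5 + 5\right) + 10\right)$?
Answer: $- \frac{678}{5} \approx -135.6$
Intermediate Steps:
$g = 40$ ($g = 2 \left(10 + 10\right) = 2 \cdot 20 = 40$)
$k = -1$
$b = 1$ ($b = \left(-1\right)^{4} = 1$)
$K{\left(h,X \right)} = 4 - \frac{40 + X}{1 + h}$ ($K{\left(h,X \right)} = 4 - \frac{X + 40}{h + 1} = 4 - \frac{40 + X}{1 + h}$)
$-141 + K{\left(-21,-12 \right)} = -141 + \frac{-36 - -12 + 4 \left(-21\right)}{1 - 21} = -141 + \frac{-36 + 12 - 84}{-20} = -141 - - \frac{27}{5} = -141 + \frac{27}{5} = - \frac{678}{5}$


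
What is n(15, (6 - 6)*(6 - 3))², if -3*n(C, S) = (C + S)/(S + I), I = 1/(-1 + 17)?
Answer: 6400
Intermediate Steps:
I = 1/16 ≈ 0.062500
n(C, S) = -(C + S)/(3*(1/16 + S)) (n(C, S) = -(C + S)/(3*(S + 1/16)) = -(C + S)/(3*(1/16 + S)))
n(15, (6 - 6)*(6 - 3))² = (16*(-1*15 - (6 - 6)*(6 - 3))/(3*(1 + 16*((6 - 6)*(6 - 3)))))² = (16*(-15 - 0*3)/(3*(1 + 16*(0*3))))² = (16*(-15 - 1*0)/(3*(1 + 16*0)))² = (16*(-15 + 0)/(3*(1 + 0)))² = ((16/3)*(-15)/1)² = ((16/3)*1*(-15))² = (-80)² = 6400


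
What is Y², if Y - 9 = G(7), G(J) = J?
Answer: 256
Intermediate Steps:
Y = 16 (Y = 9 + 7 = 16)
Y² = 16² = 256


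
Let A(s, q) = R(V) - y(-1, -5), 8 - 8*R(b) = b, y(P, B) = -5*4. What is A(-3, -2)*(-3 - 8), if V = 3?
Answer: -1815/8 ≈ -226.88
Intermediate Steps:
y(P, B) = -20
R(b) = 1 - b/8
A(s, q) = 165/8 (A(s, q) = (1 - ⅛*3) - 1*(-20) = (1 - 3/8) + 20 = 5/8 + 20 = 165/8)
A(-3, -2)*(-3 - 8) = 165*(-3 - 8)/8 = (165/8)*(-11) = -1815/8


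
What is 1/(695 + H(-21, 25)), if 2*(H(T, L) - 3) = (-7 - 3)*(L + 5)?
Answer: 1/548 ≈ 0.0018248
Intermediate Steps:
H(T, L) = -22 - 5*L (H(T, L) = 3 + ((-7 - 3)*(L + 5))/2 = 3 + (-10*(5 + L))/2 = 3 + (-50 - 10*L)/2 = 3 + (-25 - 5*L) = -22 - 5*L)
1/(695 + H(-21, 25)) = 1/(695 + (-22 - 5*25)) = 1/(695 + (-22 - 125)) = 1/(695 - 147) = 1/548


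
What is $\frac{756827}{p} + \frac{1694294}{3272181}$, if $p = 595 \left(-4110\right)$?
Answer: $\frac{185204036957}{889106114050} \approx 0.2083$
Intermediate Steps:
$p = -2445450$
$\frac{756827}{p} + \frac{1694294}{3272181} = \frac{756827}{-2445450} + \frac{1694294}{3272181} = 756827 \left(- \frac{1}{2445450}\right) + 1694294 \cdot \frac{1}{3272181} = - \frac{756827}{2445450} + \frac{1694294}{3272181} = \frac{185204036957}{889106114050}$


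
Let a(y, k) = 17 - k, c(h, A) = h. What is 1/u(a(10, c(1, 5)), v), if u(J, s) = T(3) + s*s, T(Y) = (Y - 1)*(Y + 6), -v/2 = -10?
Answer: 1/418 ≈ 0.0023923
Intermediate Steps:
v = 20 (v = -2*(-10) = 20)
T(Y) = (-1 + Y)*(6 + Y)
u(J, s) = 18 + s² (u(J, s) = (-6 + 3² + 5*3) + s*s = (-6 + 9 + 15) + s² = 18 + s²)
1/u(a(10, c(1, 5)), v) = 1/(18 + 20²) = 1/(18 + 400) = 1/418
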